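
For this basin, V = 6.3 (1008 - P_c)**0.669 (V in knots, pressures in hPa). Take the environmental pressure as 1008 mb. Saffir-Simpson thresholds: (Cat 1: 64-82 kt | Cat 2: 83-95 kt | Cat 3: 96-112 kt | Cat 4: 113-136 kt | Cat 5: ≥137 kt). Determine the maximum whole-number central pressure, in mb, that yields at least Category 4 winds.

933 mb

Category 4 begins at V = 113 kt.
Required ΔP = (113/6.3)^(1/0.669) = 17.937^1.495 ≈ 74.83 mb.
P_c ≤ 1008 − 74.83 = 933.17, so the highest integer P_c is 933 mb.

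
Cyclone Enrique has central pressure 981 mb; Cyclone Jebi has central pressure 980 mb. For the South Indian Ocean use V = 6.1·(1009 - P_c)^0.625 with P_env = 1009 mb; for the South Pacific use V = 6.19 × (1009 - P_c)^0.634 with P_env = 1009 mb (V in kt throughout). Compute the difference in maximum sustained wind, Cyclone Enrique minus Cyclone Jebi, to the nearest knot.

Cyclone Enrique: ΔP = 28; V ≈ 6.1 × 28^0.625 ≈ 48.96 kt.
Cyclone Jebi: ΔP = 29; V ≈ 6.19 × 29^0.634 ≈ 52.34 kt.
Difference ≈ 48.96 − 52.34 = -3.38 → -3 kt.

-3 kt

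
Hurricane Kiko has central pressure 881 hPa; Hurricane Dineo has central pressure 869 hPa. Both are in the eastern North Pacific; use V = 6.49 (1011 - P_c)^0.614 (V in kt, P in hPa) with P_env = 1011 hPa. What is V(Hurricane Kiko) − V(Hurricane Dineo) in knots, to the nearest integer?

Hurricane Kiko: ΔP = 130; V ≈ 6.49 × 130^0.614 ≈ 128.89 kt.
Hurricane Dineo: ΔP = 142; V ≈ 6.49 × 142^0.614 ≈ 136.07 kt.
Difference ≈ 128.89 − 136.07 = -7.18 → -7 kt.

-7 kt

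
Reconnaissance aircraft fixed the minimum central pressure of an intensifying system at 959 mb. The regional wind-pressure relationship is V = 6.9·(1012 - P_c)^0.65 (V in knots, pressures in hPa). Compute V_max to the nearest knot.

91 kt

ΔP = 1012 − 959 = 53 mb.
53^0.65 ≈ 13.206.
V ≈ 6.9 × 13.206 ≈ 91.1 kt.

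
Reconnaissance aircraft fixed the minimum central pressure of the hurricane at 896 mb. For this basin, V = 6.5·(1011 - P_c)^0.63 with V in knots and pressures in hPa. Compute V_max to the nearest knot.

129 kt

ΔP = 1011 − 896 = 115 mb.
115^0.63 ≈ 19.872.
V ≈ 6.5 × 19.872 ≈ 129.2 kt.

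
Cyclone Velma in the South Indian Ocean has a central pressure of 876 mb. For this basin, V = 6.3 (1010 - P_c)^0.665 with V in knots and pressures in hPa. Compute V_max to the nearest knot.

164 kt

ΔP = 1010 − 876 = 134 mb.
134^0.665 ≈ 25.973.
V ≈ 6.3 × 25.973 ≈ 163.6 kt.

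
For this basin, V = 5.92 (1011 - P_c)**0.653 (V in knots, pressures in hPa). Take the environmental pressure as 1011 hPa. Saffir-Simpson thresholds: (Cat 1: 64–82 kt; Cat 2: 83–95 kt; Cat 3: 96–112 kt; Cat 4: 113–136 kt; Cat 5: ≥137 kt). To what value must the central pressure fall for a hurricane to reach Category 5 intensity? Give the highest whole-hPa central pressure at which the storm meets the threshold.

Category 5 begins at V = 137 kt.
Required ΔP = (137/5.92)^(1/0.653) = 23.142^1.531 ≈ 122.87 hPa.
P_c ≤ 1011 − 122.87 = 888.13, so the highest integer P_c is 888 hPa.

888 hPa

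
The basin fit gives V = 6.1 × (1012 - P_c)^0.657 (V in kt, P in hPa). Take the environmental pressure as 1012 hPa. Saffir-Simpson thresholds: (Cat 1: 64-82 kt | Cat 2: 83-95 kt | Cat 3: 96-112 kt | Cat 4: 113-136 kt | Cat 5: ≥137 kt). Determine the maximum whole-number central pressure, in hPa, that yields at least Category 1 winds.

Category 1 begins at V = 64 kt.
Required ΔP = (64/6.1)^(1/0.657) = 10.492^1.522 ≈ 35.79 hPa.
P_c ≤ 1012 − 35.79 = 976.21, so the highest integer P_c is 976 hPa.

976 hPa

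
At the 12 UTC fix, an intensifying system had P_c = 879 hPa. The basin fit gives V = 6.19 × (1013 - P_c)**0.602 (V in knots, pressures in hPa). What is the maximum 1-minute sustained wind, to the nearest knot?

118 kt

ΔP = 1013 − 879 = 134 hPa.
134^0.602 ≈ 19.077.
V ≈ 6.19 × 19.077 ≈ 118.1 kt.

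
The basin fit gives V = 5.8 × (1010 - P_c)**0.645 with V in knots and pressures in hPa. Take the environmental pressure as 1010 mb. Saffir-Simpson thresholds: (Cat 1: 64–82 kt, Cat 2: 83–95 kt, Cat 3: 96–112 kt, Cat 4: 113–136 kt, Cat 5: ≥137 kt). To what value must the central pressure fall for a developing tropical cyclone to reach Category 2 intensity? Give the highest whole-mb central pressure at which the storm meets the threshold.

948 mb

Category 2 begins at V = 83 kt.
Required ΔP = (83/5.8)^(1/0.645) = 14.310^1.550 ≈ 61.90 mb.
P_c ≤ 1010 − 61.90 = 948.10, so the highest integer P_c is 948 mb.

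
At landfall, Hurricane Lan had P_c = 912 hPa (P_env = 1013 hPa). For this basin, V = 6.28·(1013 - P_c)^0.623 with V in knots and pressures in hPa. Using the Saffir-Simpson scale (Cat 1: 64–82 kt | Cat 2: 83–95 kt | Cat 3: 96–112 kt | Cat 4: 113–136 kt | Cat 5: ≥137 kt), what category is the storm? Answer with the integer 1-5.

3

ΔP = 1013 − 912 = 101 hPa.
V ≈ 6.28 × 101^0.623 = 6.28 × 17.73 ≈ 111 kt.
111 kt falls in the Category 3 band.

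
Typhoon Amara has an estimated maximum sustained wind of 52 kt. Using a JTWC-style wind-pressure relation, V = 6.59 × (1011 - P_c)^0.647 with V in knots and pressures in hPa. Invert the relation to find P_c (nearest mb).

ΔP = (V / 6.59)^(1/0.647) = (52/6.59)^1.546.
52/6.59 = 7.891; 7.891^1.546 ≈ 24.35 mb.
P_c = 1011 − 24.35 = 986.65 ≈ 987 mb.

987 mb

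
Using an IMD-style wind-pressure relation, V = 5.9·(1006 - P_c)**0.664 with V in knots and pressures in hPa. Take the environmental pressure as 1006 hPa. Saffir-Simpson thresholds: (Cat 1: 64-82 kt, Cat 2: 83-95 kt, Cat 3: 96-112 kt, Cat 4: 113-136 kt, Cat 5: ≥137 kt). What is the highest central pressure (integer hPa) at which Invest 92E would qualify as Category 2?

952 hPa

Category 2 begins at V = 83 kt.
Required ΔP = (83/5.9)^(1/0.664) = 14.068^1.506 ≈ 53.61 hPa.
P_c ≤ 1006 − 53.61 = 952.39, so the highest integer P_c is 952 hPa.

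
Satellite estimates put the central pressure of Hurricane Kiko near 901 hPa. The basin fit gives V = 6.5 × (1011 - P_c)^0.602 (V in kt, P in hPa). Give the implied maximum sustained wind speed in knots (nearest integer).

ΔP = 1011 − 901 = 110 hPa.
110^0.602 ≈ 16.940.
V ≈ 6.5 × 16.940 ≈ 110.1 kt.

110 kt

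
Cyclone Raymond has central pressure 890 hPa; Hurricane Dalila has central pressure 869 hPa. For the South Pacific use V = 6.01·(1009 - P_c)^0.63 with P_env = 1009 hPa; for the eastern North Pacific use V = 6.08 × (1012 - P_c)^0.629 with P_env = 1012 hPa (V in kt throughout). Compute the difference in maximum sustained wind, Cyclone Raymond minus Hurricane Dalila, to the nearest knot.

Cyclone Raymond: ΔP = 119; V ≈ 6.01 × 119^0.63 ≈ 122.03 kt.
Hurricane Dalila: ΔP = 143; V ≈ 6.08 × 143^0.629 ≈ 137.91 kt.
Difference ≈ 122.03 − 137.91 = -15.88 → -16 kt.

-16 kt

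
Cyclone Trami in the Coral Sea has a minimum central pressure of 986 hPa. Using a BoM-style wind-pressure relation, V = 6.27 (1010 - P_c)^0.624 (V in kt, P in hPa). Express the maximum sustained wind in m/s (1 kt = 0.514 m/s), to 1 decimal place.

23.4 m/s

ΔP = 1010 − 986 = 24 hPa.
V ≈ 6.27 × 24^0.624 = 6.27 × 7.265 ≈ 45.553 kt.
45.553 × 0.514 ≈ 23.41 m/s → 23.4 m/s.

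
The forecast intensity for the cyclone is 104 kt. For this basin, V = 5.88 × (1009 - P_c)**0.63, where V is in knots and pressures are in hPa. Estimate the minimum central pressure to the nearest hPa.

913 hPa

ΔP = (V / 5.88)^(1/0.63) = (104/5.88)^1.587.
104/5.88 = 17.687; 17.687^1.587 ≈ 95.59 hPa.
P_c = 1009 − 95.59 = 913.41 ≈ 913 hPa.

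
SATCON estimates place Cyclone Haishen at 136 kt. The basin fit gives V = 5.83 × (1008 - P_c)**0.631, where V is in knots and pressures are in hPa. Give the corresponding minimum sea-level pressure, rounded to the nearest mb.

ΔP = (V / 5.83)^(1/0.631) = (136/5.83)^1.585.
136/5.83 = 23.328; 23.328^1.585 ≈ 147.16 mb.
P_c = 1008 − 147.16 = 860.84 ≈ 861 mb.

861 mb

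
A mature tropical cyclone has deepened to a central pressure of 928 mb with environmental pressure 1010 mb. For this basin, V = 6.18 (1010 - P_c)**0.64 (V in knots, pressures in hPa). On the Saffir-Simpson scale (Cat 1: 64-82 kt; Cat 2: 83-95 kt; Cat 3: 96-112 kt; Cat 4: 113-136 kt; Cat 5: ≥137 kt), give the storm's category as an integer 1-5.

ΔP = 1010 − 928 = 82 mb.
V ≈ 6.18 × 82^0.64 = 6.18 × 16.78 ≈ 104 kt.
104 kt falls in the Category 3 band.

3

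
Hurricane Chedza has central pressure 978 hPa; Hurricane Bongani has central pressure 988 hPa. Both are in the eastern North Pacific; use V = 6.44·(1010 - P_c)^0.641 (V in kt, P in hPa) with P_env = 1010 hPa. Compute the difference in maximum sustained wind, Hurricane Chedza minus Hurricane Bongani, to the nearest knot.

13 kt

Hurricane Chedza: ΔP = 32; V ≈ 6.44 × 32^0.641 ≈ 59.39 kt.
Hurricane Bongani: ΔP = 22; V ≈ 6.44 × 22^0.641 ≈ 46.71 kt.
Difference ≈ 59.39 − 46.71 = 12.68 → 13 kt.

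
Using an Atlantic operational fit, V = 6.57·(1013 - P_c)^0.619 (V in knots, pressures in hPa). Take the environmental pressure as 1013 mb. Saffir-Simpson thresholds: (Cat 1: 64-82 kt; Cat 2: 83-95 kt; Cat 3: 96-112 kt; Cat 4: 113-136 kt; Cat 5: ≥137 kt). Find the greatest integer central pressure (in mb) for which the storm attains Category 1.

Category 1 begins at V = 64 kt.
Required ΔP = (64/6.57)^(1/0.619) = 9.741^1.616 ≈ 39.55 mb.
P_c ≤ 1013 − 39.55 = 973.45, so the highest integer P_c is 973 mb.

973 mb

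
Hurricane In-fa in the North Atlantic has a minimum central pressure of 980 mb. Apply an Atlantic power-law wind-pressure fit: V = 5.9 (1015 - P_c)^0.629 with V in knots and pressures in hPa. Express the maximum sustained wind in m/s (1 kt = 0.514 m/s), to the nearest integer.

28 m/s

ΔP = 1015 − 980 = 35 mb.
V ≈ 5.9 × 35^0.629 = 5.9 × 9.359 ≈ 55.217 kt.
55.217 × 0.514 ≈ 28.38 m/s → 28 m/s.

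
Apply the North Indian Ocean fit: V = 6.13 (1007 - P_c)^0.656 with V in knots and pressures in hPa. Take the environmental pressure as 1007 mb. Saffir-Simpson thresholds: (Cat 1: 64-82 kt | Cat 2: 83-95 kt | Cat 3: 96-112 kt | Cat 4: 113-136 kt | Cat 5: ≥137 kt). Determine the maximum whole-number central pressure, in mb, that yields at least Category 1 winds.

971 mb

Category 1 begins at V = 64 kt.
Required ΔP = (64/6.13)^(1/0.656) = 10.440^1.524 ≈ 35.72 mb.
P_c ≤ 1007 − 35.72 = 971.28, so the highest integer P_c is 971 mb.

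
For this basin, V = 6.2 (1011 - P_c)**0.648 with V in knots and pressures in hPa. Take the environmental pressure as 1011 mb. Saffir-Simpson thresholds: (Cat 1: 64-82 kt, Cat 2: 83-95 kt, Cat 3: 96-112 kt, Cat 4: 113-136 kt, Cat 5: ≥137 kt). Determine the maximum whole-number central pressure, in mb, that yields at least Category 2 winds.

956 mb

Category 2 begins at V = 83 kt.
Required ΔP = (83/6.2)^(1/0.648) = 13.387^1.543 ≈ 54.79 mb.
P_c ≤ 1011 − 54.79 = 956.21, so the highest integer P_c is 956 mb.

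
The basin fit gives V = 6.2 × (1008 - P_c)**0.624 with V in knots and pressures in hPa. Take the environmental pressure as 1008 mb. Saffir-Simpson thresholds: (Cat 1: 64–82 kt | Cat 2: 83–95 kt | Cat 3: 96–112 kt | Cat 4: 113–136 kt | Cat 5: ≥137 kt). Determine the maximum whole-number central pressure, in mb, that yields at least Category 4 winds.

Category 4 begins at V = 113 kt.
Required ΔP = (113/6.2)^(1/0.624) = 18.226^1.603 ≈ 104.79 mb.
P_c ≤ 1008 − 104.79 = 903.21, so the highest integer P_c is 903 mb.

903 mb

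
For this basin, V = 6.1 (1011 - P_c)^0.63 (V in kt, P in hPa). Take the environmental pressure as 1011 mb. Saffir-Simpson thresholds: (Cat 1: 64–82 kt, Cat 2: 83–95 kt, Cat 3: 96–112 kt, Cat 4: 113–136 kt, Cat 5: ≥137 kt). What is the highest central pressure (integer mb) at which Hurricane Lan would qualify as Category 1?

Category 1 begins at V = 64 kt.
Required ΔP = (64/6.1)^(1/0.63) = 10.492^1.587 ≈ 41.73 mb.
P_c ≤ 1011 − 41.73 = 969.27, so the highest integer P_c is 969 mb.

969 mb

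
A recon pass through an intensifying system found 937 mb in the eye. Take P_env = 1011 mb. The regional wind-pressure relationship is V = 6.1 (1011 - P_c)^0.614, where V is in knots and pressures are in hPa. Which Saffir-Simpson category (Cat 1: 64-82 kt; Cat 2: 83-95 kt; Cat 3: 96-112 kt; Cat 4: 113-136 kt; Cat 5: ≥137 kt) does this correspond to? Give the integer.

2

ΔP = 1011 − 937 = 74 mb.
V ≈ 6.1 × 74^0.614 = 6.1 × 14.05 ≈ 86 kt.
86 kt falls in the Category 2 band.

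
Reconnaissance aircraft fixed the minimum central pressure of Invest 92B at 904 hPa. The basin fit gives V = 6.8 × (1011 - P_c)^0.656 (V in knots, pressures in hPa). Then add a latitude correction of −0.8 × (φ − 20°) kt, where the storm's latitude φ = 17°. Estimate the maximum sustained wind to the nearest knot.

148 kt

ΔP = 1011 − 904 = 107 hPa.
107^0.656 ≈ 21.443.
V ≈ 6.8 × 21.443 ≈ 145.8 kt.
Latitude correction: −0.8 × (17 − 20) = 2.4 kt.
Corrected V ≈ 148.2 kt → 148 kt.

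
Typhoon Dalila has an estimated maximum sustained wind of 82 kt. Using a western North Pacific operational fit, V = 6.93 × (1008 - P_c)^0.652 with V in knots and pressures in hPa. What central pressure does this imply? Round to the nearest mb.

964 mb

ΔP = (V / 6.93)^(1/0.652) = (82/6.93)^1.534.
82/6.93 = 11.833; 11.833^1.534 ≈ 44.24 mb.
P_c = 1008 − 44.24 = 963.76 ≈ 964 mb.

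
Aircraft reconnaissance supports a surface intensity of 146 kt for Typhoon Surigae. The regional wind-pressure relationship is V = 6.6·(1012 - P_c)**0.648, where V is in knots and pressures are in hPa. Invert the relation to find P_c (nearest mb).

893 mb

ΔP = (V / 6.6)^(1/0.648) = (146/6.6)^1.543.
146/6.6 = 22.121; 22.121^1.543 ≈ 118.94 mb.
P_c = 1012 − 118.94 = 893.06 ≈ 893 mb.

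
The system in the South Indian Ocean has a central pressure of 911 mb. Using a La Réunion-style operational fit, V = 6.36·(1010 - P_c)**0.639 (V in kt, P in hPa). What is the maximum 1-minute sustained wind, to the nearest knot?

ΔP = 1010 − 911 = 99 mb.
99^0.639 ≈ 18.846.
V ≈ 6.36 × 18.846 ≈ 119.9 kt.

120 kt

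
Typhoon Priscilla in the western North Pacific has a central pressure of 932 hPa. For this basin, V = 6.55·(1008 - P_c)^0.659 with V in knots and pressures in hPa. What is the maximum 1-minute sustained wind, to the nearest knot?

ΔP = 1008 − 932 = 76 hPa.
76^0.659 ≈ 17.356.
V ≈ 6.55 × 17.356 ≈ 113.7 kt.

114 kt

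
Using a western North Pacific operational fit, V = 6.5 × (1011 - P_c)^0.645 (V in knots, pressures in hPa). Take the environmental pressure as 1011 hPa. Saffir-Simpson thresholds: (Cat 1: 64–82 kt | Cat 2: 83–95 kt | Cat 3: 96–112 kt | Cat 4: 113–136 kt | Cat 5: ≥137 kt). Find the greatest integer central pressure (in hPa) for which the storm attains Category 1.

976 hPa

Category 1 begins at V = 64 kt.
Required ΔP = (64/6.5)^(1/0.645) = 9.846^1.550 ≈ 34.67 hPa.
P_c ≤ 1011 − 34.67 = 976.33, so the highest integer P_c is 976 hPa.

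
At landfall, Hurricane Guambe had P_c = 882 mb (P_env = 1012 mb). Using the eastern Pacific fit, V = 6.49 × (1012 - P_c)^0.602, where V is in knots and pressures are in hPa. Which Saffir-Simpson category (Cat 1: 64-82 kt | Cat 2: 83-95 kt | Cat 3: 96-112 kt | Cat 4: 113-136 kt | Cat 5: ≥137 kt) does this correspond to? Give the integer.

ΔP = 1012 − 882 = 130 mb.
V ≈ 6.49 × 130^0.602 = 6.49 × 18.73 ≈ 122 kt.
122 kt falls in the Category 4 band.

4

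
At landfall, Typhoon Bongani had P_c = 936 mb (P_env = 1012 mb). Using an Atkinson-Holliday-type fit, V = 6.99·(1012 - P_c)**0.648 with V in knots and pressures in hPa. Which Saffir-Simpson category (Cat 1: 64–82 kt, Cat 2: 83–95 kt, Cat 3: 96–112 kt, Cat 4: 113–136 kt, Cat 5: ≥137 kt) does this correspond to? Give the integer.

ΔP = 1012 − 936 = 76 mb.
V ≈ 6.99 × 76^0.648 = 6.99 × 16.55 ≈ 116 kt.
116 kt falls in the Category 4 band.

4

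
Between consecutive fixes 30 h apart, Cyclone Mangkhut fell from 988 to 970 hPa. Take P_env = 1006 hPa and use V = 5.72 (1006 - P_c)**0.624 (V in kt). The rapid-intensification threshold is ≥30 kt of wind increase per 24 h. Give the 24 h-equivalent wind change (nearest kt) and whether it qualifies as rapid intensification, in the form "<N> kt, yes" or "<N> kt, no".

V₁: ΔP = 18, V ≈ 5.72 × 18^0.624 ≈ 34.73 kt.
V₂: ΔP = 36, V ≈ 5.72 × 36^0.624 ≈ 53.52 kt.
ΔV over 30 h = 18.79 kt → 24 h equivalent = 18.79 × 24/30 ≈ 15.03 kt.
15 kt < 30 kt ⇒ not rapid intensification.

15 kt, no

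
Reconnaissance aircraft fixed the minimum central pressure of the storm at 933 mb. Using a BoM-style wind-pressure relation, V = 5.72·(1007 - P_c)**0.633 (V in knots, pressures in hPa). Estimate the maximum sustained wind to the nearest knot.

ΔP = 1007 − 933 = 74 mb.
74^0.633 ≈ 15.248.
V ≈ 5.72 × 15.248 ≈ 87.2 kt.

87 kt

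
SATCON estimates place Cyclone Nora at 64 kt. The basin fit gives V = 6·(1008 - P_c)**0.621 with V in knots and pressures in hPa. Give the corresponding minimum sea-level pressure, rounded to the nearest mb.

963 mb

ΔP = (V / 6)^(1/0.621) = (64/6)^1.610.
64/6 = 10.667; 10.667^1.610 ≈ 45.23 mb.
P_c = 1008 − 45.23 = 962.77 ≈ 963 mb.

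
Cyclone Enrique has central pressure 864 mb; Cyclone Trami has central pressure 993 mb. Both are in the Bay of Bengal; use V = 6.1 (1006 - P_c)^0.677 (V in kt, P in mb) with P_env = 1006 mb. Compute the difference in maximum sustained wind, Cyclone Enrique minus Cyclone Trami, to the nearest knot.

140 kt

Cyclone Enrique: ΔP = 142; V ≈ 6.1 × 142^0.677 ≈ 174.75 kt.
Cyclone Trami: ΔP = 13; V ≈ 6.1 × 13^0.677 ≈ 34.63 kt.
Difference ≈ 174.75 − 34.63 = 140.12 → 140 kt.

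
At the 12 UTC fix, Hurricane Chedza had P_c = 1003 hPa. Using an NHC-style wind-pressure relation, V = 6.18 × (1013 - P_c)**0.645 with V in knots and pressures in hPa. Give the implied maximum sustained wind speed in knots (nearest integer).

27 kt

ΔP = 1013 − 1003 = 10 hPa.
10^0.645 ≈ 4.416.
V ≈ 6.18 × 4.416 ≈ 27.3 kt.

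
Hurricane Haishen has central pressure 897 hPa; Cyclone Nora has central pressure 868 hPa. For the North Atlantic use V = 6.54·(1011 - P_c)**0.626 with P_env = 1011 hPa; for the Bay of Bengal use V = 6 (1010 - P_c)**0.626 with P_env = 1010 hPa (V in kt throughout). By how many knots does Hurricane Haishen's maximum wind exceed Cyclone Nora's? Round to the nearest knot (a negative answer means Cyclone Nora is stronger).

-7 kt

Hurricane Haishen: ΔP = 114; V ≈ 6.54 × 114^0.626 ≈ 126.82 kt.
Cyclone Nora: ΔP = 142; V ≈ 6 × 142^0.626 ≈ 133.50 kt.
Difference ≈ 126.82 − 133.50 = -6.68 → -7 kt.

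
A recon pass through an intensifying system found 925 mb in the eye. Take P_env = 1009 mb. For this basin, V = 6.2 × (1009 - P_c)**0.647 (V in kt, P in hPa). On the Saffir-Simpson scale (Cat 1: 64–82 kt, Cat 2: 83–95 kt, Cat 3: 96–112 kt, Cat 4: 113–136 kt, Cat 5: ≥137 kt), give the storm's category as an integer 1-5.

ΔP = 1009 − 925 = 84 mb.
V ≈ 6.2 × 84^0.647 = 6.2 × 17.58 ≈ 109 kt.
109 kt falls in the Category 3 band.

3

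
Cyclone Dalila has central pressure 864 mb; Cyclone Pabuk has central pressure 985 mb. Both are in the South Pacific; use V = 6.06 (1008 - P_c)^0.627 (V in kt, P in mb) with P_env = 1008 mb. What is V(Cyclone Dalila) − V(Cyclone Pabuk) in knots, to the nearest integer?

93 kt

Cyclone Dalila: ΔP = 144; V ≈ 6.06 × 144^0.627 ≈ 136.70 kt.
Cyclone Pabuk: ΔP = 23; V ≈ 6.06 × 23^0.627 ≈ 43.28 kt.
Difference ≈ 136.70 − 43.28 = 93.42 → 93 kt.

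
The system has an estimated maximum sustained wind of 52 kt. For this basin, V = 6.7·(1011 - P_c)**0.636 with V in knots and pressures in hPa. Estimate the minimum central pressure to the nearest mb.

986 mb

ΔP = (V / 6.7)^(1/0.636) = (52/6.7)^1.572.
52/6.7 = 7.761; 7.761^1.572 ≈ 25.08 mb.
P_c = 1011 − 25.08 = 985.92 ≈ 986 mb.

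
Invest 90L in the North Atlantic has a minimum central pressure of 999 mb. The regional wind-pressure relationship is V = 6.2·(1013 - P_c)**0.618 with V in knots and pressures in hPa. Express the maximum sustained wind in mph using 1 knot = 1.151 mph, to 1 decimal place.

36.5 mph

ΔP = 1013 − 999 = 14 mb.
V ≈ 6.2 × 14^0.618 = 6.2 × 5.109 ≈ 31.674 kt.
31.674 × 1.151 ≈ 36.46 mph → 36.5 mph.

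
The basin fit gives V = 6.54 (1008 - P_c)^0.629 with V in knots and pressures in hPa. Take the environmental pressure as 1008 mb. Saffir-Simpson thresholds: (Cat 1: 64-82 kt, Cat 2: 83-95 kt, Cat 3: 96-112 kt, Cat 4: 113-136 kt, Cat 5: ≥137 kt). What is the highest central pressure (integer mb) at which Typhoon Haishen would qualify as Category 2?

Category 2 begins at V = 83 kt.
Required ΔP = (83/6.54)^(1/0.629) = 12.691^1.590 ≈ 56.80 mb.
P_c ≤ 1008 − 56.80 = 951.20, so the highest integer P_c is 951 mb.

951 mb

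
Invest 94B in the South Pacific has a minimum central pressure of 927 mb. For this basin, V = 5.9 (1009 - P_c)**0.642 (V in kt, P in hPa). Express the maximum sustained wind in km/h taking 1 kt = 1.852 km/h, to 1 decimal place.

ΔP = 1009 − 927 = 82 mb.
V ≈ 5.9 × 82^0.642 = 5.9 × 16.930 ≈ 99.890 kt.
99.890 × 1.852 ≈ 185.00 km/h → 185.0 km/h.

185.0 km/h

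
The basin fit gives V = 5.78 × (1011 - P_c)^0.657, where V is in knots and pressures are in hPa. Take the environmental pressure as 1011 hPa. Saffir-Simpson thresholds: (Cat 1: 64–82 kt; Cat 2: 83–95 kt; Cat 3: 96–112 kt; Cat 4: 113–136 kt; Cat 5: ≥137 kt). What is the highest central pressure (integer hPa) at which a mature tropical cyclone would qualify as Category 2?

953 hPa

Category 2 begins at V = 83 kt.
Required ΔP = (83/5.78)^(1/0.657) = 14.360^1.522 ≈ 57.71 hPa.
P_c ≤ 1011 − 57.71 = 953.29, so the highest integer P_c is 953 hPa.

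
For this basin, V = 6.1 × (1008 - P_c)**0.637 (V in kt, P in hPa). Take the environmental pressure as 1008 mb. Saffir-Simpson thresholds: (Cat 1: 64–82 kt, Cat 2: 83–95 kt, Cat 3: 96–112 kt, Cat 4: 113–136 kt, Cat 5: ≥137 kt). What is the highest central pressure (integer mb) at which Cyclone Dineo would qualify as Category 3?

932 mb

Category 3 begins at V = 96 kt.
Required ΔP = (96/6.1)^(1/0.637) = 15.738^1.570 ≈ 75.69 mb.
P_c ≤ 1008 − 75.69 = 932.31, so the highest integer P_c is 932 mb.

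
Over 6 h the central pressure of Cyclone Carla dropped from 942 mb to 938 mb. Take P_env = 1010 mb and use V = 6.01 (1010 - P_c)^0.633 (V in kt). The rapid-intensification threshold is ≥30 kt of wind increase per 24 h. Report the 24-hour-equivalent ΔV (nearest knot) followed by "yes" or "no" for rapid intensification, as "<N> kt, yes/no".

V₁: ΔP = 68, V ≈ 6.01 × 68^0.633 ≈ 86.87 kt.
V₂: ΔP = 72, V ≈ 6.01 × 72^0.633 ≈ 90.07 kt.
ΔV over 6 h = 3.20 kt → 24 h equivalent = 3.20 × 24/6 ≈ 12.80 kt.
13 kt < 30 kt ⇒ not rapid intensification.

13 kt, no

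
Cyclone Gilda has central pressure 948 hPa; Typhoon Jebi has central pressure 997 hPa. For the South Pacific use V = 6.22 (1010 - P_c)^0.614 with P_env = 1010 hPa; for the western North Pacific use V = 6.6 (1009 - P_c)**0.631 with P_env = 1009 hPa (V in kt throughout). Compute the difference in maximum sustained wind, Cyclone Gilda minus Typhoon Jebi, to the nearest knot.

Cyclone Gilda: ΔP = 62; V ≈ 6.22 × 62^0.614 ≈ 78.40 kt.
Typhoon Jebi: ΔP = 12; V ≈ 6.6 × 12^0.631 ≈ 31.66 kt.
Difference ≈ 78.40 − 31.66 = 46.74 → 47 kt.

47 kt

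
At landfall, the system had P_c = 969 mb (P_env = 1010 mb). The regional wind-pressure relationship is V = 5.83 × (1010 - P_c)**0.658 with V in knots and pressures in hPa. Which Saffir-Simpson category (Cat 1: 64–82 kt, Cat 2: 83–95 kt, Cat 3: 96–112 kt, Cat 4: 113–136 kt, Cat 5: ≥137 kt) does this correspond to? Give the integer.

1

ΔP = 1010 − 969 = 41 mb.
V ≈ 5.83 × 41^0.658 = 5.83 × 11.51 ≈ 67 kt.
67 kt falls in the Category 1 band.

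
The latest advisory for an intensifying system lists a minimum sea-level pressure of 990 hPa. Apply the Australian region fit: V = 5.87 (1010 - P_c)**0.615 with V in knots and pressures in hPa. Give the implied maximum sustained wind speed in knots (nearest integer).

ΔP = 1010 − 990 = 20 hPa.
20^0.615 ≈ 6.312.
V ≈ 5.87 × 6.312 ≈ 37.0 kt.

37 kt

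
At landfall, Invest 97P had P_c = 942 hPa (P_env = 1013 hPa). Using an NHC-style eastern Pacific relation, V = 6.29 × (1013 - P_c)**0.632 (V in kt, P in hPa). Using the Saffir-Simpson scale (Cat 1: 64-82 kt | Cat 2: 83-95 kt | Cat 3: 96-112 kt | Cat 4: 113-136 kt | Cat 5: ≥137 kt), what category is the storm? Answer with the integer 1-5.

ΔP = 1013 − 942 = 71 hPa.
V ≈ 6.29 × 71^0.632 = 6.29 × 14.79 ≈ 93 kt.
93 kt falls in the Category 2 band.

2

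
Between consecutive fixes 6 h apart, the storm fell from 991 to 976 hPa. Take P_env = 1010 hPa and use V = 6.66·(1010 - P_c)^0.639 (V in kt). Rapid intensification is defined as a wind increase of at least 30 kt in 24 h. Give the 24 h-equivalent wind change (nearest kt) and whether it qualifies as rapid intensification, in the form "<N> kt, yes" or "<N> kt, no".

V₁: ΔP = 19, V ≈ 6.66 × 19^0.639 ≈ 43.71 kt.
V₂: ΔP = 34, V ≈ 6.66 × 34^0.639 ≈ 63.40 kt.
ΔV over 6 h = 19.69 kt → 24 h equivalent = 19.69 × 24/6 ≈ 78.76 kt.
79 kt ≥ 30 kt ⇒ rapid intensification.

79 kt, yes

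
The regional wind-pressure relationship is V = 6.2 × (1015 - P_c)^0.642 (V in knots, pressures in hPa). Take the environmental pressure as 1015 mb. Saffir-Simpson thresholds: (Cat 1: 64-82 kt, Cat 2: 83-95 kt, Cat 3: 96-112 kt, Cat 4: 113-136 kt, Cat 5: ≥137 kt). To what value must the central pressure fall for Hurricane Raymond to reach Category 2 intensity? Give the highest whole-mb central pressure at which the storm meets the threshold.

Category 2 begins at V = 83 kt.
Required ΔP = (83/6.2)^(1/0.642) = 13.387^1.558 ≈ 56.88 mb.
P_c ≤ 1015 − 56.88 = 958.12, so the highest integer P_c is 958 mb.

958 mb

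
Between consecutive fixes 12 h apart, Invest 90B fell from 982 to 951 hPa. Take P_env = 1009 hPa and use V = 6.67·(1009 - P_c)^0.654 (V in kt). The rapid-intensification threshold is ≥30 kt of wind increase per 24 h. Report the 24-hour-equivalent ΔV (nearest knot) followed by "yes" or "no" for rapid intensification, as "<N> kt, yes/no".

V₁: ΔP = 27, V ≈ 6.67 × 27^0.654 ≈ 57.58 kt.
V₂: ΔP = 58, V ≈ 6.67 × 58^0.654 ≈ 94.93 kt.
ΔV over 12 h = 37.35 kt → 24 h equivalent = 37.35 × 24/12 ≈ 74.70 kt.
75 kt ≥ 30 kt ⇒ rapid intensification.

75 kt, yes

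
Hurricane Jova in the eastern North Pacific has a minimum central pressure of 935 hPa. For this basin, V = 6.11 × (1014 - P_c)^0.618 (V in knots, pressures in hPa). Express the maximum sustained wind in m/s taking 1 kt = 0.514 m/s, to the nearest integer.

ΔP = 1014 − 935 = 79 hPa.
V ≈ 6.11 × 79^0.618 = 6.11 × 14.884 ≈ 90.944 kt.
90.944 × 0.514 ≈ 46.75 m/s → 47 m/s.

47 m/s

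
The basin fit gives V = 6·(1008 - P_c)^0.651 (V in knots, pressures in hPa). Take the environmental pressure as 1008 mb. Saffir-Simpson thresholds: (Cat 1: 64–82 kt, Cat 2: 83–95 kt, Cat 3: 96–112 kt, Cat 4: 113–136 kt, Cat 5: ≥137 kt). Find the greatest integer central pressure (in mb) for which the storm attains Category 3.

937 mb

Category 3 begins at V = 96 kt.
Required ΔP = (96/6)^(1/0.651) = 16.000^1.536 ≈ 70.74 mb.
P_c ≤ 1008 − 70.74 = 937.26, so the highest integer P_c is 937 mb.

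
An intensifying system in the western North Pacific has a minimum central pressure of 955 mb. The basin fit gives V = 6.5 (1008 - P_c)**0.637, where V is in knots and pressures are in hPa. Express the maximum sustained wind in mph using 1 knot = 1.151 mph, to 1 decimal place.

ΔP = 1008 − 955 = 53 mb.
V ≈ 6.5 × 53^0.637 = 6.5 × 12.542 ≈ 81.522 kt.
81.522 × 1.151 ≈ 93.83 mph → 93.8 mph.

93.8 mph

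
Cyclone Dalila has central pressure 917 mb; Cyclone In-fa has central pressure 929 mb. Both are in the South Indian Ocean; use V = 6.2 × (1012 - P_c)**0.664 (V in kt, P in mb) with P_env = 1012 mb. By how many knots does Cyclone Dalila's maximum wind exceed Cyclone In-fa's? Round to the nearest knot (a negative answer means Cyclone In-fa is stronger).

11 kt

Cyclone Dalila: ΔP = 95; V ≈ 6.2 × 95^0.664 ≈ 127.53 kt.
Cyclone In-fa: ΔP = 83; V ≈ 6.2 × 83^0.664 ≈ 116.59 kt.
Difference ≈ 127.53 − 116.59 = 10.94 → 11 kt.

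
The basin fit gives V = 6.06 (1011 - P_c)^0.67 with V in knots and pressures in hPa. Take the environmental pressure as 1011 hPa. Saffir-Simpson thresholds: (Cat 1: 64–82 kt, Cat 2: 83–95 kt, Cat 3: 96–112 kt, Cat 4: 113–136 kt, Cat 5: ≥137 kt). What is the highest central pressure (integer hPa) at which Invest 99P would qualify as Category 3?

Category 3 begins at V = 96 kt.
Required ΔP = (96/6.06)^(1/0.67) = 15.842^1.493 ≈ 61.77 hPa.
P_c ≤ 1011 − 61.77 = 949.23, so the highest integer P_c is 949 hPa.

949 hPa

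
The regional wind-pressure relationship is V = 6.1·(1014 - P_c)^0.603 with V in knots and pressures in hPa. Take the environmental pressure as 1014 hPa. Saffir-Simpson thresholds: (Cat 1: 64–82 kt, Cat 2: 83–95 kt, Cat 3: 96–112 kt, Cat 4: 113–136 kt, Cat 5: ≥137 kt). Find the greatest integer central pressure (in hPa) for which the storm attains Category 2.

938 hPa

Category 2 begins at V = 83 kt.
Required ΔP = (83/6.1)^(1/0.603) = 13.607^1.658 ≈ 75.89 hPa.
P_c ≤ 1014 − 75.89 = 938.11, so the highest integer P_c is 938 hPa.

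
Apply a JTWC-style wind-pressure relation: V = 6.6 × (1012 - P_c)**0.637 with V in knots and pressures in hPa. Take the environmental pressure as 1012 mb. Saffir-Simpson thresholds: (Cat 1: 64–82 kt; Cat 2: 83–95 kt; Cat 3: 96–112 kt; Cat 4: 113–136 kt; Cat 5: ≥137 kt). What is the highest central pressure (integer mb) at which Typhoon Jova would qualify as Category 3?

945 mb

Category 3 begins at V = 96 kt.
Required ΔP = (96/6.6)^(1/0.637) = 14.545^1.570 ≈ 66.88 mb.
P_c ≤ 1012 − 66.88 = 945.12, so the highest integer P_c is 945 mb.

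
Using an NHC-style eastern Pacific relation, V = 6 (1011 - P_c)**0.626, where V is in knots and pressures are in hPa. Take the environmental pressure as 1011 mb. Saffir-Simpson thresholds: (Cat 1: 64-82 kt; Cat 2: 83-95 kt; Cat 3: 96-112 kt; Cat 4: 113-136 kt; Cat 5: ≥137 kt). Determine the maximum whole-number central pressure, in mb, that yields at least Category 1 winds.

Category 1 begins at V = 64 kt.
Required ΔP = (64/6)^(1/0.626) = 10.667^1.597 ≈ 43.88 mb.
P_c ≤ 1011 − 43.88 = 967.12, so the highest integer P_c is 967 mb.

967 mb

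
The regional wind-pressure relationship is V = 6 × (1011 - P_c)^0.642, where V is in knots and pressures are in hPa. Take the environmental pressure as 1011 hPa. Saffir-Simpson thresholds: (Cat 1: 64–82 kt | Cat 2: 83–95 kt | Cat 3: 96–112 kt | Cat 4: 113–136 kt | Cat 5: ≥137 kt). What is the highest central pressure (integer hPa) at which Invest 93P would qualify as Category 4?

Category 4 begins at V = 113 kt.
Required ΔP = (113/6)^(1/0.642) = 18.833^1.558 ≈ 96.80 hPa.
P_c ≤ 1011 − 96.80 = 914.20, so the highest integer P_c is 914 hPa.

914 hPa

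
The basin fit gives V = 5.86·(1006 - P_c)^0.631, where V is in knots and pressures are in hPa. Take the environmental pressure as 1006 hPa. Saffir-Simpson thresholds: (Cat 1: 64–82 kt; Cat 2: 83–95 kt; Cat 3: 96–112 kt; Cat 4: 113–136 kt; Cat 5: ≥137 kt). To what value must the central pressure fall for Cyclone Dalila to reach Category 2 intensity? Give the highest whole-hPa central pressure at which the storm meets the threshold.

Category 2 begins at V = 83 kt.
Required ΔP = (83/5.86)^(1/0.631) = 14.164^1.585 ≈ 66.74 hPa.
P_c ≤ 1006 − 66.74 = 939.26, so the highest integer P_c is 939 hPa.

939 hPa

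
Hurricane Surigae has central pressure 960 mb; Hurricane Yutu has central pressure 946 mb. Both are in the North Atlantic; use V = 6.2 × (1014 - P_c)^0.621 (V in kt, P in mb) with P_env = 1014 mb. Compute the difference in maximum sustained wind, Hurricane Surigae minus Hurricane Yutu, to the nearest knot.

Hurricane Surigae: ΔP = 54; V ≈ 6.2 × 54^0.621 ≈ 73.83 kt.
Hurricane Yutu: ΔP = 68; V ≈ 6.2 × 68^0.621 ≈ 85.19 kt.
Difference ≈ 73.83 − 85.19 = -11.36 → -11 kt.

-11 kt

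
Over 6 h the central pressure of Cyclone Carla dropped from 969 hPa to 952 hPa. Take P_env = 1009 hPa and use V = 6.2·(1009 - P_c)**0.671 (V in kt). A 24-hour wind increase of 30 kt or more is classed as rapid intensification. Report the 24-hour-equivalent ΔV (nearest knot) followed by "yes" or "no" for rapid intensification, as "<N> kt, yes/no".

79 kt, yes

V₁: ΔP = 40, V ≈ 6.2 × 40^0.671 ≈ 73.68 kt.
V₂: ΔP = 57, V ≈ 6.2 × 57^0.671 ≈ 93.45 kt.
ΔV over 6 h = 19.77 kt → 24 h equivalent = 19.77 × 24/6 ≈ 79.08 kt.
79 kt ≥ 30 kt ⇒ rapid intensification.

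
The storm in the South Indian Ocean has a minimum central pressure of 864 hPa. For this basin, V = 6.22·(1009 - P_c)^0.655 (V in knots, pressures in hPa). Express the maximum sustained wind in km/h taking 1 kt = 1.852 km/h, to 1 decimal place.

ΔP = 1009 − 864 = 145 hPa.
V ≈ 6.22 × 145^0.655 = 6.22 × 26.043 ≈ 161.989 kt.
161.989 × 1.852 ≈ 300.00 km/h → 300.0 km/h.

300.0 km/h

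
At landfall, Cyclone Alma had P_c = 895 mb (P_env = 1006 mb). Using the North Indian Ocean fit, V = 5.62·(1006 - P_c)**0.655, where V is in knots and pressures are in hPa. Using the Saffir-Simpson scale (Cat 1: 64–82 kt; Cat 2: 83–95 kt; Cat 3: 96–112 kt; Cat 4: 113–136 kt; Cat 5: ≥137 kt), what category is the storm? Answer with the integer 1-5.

4

ΔP = 1006 − 895 = 111 mb.
V ≈ 5.62 × 111^0.655 = 5.62 × 21.86 ≈ 123 kt.
123 kt falls in the Category 4 band.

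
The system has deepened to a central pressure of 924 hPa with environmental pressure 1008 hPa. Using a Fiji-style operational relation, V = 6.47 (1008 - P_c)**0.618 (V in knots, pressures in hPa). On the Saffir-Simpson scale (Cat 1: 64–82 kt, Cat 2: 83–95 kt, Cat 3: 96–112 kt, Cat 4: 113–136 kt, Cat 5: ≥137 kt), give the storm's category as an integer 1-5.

3

ΔP = 1008 − 924 = 84 hPa.
V ≈ 6.47 × 84^0.618 = 6.47 × 15.46 ≈ 100 kt.
100 kt falls in the Category 3 band.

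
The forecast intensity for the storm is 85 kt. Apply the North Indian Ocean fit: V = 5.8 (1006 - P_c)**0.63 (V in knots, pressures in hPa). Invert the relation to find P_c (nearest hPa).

935 hPa

ΔP = (V / 5.8)^(1/0.63) = (85/5.8)^1.587.
85/5.8 = 14.655; 14.655^1.587 ≈ 70.92 hPa.
P_c = 1006 − 70.92 = 935.08 ≈ 935 hPa.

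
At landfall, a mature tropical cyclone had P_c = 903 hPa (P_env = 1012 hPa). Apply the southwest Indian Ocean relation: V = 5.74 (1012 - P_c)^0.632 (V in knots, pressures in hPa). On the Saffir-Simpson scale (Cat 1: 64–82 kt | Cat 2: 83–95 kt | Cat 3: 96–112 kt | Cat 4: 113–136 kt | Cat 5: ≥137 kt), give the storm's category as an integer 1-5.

ΔP = 1012 − 903 = 109 hPa.
V ≈ 5.74 × 109^0.632 = 5.74 × 19.39 ≈ 111 kt.
111 kt falls in the Category 3 band.

3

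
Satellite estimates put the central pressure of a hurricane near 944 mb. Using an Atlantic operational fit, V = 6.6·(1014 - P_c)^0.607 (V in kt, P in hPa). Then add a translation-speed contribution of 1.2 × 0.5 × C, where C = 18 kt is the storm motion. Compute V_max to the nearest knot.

ΔP = 1014 − 944 = 70 mb.
70^0.607 ≈ 13.182.
V ≈ 6.6 × 13.182 ≈ 87.0 kt.
Translation term: 1.2 × 0.5 × 18 = 10.8 kt.
Corrected V ≈ 97.8 kt → 98 kt.

98 kt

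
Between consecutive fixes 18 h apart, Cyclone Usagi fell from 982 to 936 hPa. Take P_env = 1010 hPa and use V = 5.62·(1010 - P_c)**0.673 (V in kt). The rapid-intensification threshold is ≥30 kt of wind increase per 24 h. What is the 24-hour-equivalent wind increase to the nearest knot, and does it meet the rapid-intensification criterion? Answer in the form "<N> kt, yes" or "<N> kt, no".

V₁: ΔP = 28, V ≈ 5.62 × 28^0.673 ≈ 52.93 kt.
V₂: ΔP = 74, V ≈ 5.62 × 74^0.673 ≈ 101.80 kt.
ΔV over 18 h = 48.87 kt → 24 h equivalent = 48.87 × 24/18 ≈ 65.16 kt.
65 kt ≥ 30 kt ⇒ rapid intensification.

65 kt, yes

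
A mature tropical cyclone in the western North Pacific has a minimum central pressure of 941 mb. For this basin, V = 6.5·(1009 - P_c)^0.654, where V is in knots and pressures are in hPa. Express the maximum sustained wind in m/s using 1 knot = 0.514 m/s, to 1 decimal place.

ΔP = 1009 − 941 = 68 mb.
V ≈ 6.5 × 68^0.654 = 6.5 × 15.793 ≈ 102.654 kt.
102.654 × 0.514 ≈ 52.76 m/s → 52.8 m/s.

52.8 m/s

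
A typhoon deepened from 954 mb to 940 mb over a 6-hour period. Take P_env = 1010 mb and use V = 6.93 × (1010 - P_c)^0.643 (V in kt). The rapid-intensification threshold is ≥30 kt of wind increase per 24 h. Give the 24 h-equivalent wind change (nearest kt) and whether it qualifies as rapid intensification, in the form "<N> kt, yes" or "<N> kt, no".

57 kt, yes

V₁: ΔP = 56, V ≈ 6.93 × 56^0.643 ≈ 92.22 kt.
V₂: ΔP = 70, V ≈ 6.93 × 70^0.643 ≈ 106.45 kt.
ΔV over 6 h = 14.23 kt → 24 h equivalent = 14.23 × 24/6 ≈ 56.92 kt.
57 kt ≥ 30 kt ⇒ rapid intensification.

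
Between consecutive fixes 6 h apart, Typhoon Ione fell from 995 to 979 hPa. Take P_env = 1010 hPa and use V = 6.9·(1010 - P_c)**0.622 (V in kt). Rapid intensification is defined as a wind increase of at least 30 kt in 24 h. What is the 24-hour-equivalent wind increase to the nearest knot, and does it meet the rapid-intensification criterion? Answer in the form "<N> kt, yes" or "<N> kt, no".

85 kt, yes

V₁: ΔP = 15, V ≈ 6.9 × 15^0.622 ≈ 37.19 kt.
V₂: ΔP = 31, V ≈ 6.9 × 31^0.622 ≈ 58.41 kt.
ΔV over 6 h = 21.22 kt → 24 h equivalent = 21.22 × 24/6 ≈ 84.88 kt.
85 kt ≥ 30 kt ⇒ rapid intensification.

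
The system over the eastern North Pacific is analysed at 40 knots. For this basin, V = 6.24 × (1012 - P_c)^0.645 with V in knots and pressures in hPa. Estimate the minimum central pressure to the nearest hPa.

ΔP = (V / 6.24)^(1/0.645) = (40/6.24)^1.550.
40/6.24 = 6.410; 6.410^1.550 ≈ 17.82 hPa.
P_c = 1012 − 17.82 = 994.18 ≈ 994 hPa.

994 hPa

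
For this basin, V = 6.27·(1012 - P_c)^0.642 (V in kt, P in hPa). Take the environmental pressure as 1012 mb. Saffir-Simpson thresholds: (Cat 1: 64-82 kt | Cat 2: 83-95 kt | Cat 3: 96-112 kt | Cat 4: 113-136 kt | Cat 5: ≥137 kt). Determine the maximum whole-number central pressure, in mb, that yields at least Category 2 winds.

Category 2 begins at V = 83 kt.
Required ΔP = (83/6.27)^(1/0.642) = 13.238^1.558 ≈ 55.89 mb.
P_c ≤ 1012 − 55.89 = 956.11, so the highest integer P_c is 956 mb.

956 mb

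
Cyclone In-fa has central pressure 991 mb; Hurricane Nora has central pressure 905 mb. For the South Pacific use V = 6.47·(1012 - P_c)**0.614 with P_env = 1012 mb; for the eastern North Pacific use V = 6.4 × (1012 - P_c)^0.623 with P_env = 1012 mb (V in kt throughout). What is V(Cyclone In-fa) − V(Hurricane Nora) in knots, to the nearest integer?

Cyclone In-fa: ΔP = 21; V ≈ 6.47 × 21^0.614 ≈ 41.95 kt.
Hurricane Nora: ΔP = 107; V ≈ 6.4 × 107^0.623 ≈ 117.62 kt.
Difference ≈ 41.95 − 117.62 = -75.67 → -76 kt.

-76 kt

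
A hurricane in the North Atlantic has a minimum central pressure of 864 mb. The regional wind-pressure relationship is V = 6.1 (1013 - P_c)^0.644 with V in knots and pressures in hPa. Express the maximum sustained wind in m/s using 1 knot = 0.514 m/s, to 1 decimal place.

ΔP = 1013 − 864 = 149 mb.
V ≈ 6.1 × 149^0.644 = 6.1 × 25.092 ≈ 153.060 kt.
153.060 × 0.514 ≈ 78.67 m/s → 78.7 m/s.

78.7 m/s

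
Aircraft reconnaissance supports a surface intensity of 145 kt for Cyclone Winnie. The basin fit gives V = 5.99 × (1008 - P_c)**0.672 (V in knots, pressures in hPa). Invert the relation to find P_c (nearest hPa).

ΔP = (V / 5.99)^(1/0.672) = (145/5.99)^1.488.
145/5.99 = 24.207; 24.207^1.488 ≈ 114.67 hPa.
P_c = 1008 − 114.67 = 893.33 ≈ 893 hPa.

893 hPa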